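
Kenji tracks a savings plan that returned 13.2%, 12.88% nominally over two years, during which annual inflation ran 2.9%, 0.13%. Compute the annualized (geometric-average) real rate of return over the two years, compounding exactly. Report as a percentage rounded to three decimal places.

Nominal growth factor = 1.1320 × 1.1288 = 1.27780160
Price-level growth factor = 1.0290 × 1.0013 = 1.03033770
Real growth factor = 1.27780160 / 1.03033770 = 1.24017747
Annualized real rate = 1.24017747^(1/2) − 1 = 11.3633% → 11.363%.

11.363%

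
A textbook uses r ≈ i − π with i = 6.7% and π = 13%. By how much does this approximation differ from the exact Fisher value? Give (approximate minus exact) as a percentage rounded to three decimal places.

Approximate: r ≈ 6.700% − 13.000% = -6.3000%
Exact: (1 + 0.0670)/(1 + 0.1300) − 1 = -5.5752%
Error = -6.3000% − (-5.5752%) = -0.7248% → -0.725%.

-0.725%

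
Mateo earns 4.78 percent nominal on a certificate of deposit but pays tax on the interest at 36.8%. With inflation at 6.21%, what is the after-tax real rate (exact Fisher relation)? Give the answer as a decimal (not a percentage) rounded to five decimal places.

After-tax nominal return = 4.78% × (1 − 0.368) = 3.02096%.
1 + r = 1.0302096 / 1.06210 = 0.969974
After-tax real rate = 0.969974 − 1 → -0.03003.

-0.03003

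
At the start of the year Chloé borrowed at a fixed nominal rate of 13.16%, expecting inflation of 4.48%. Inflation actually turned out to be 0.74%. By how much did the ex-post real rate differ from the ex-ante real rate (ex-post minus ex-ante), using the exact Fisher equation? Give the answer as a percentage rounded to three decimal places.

4.021%

Ex-ante: (1 + 0.1316)/(1 + 0.0448) − 1 = 8.3078%
Ex-post: (1 + 0.1316)/(1 + 0.0074) − 1 = 12.3288%
Difference (ex-post − ex-ante) = 4.0210% → 4.021%.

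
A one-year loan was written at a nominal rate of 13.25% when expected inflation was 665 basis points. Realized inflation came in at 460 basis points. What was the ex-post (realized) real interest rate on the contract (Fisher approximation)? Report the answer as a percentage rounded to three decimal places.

Ex-post: 13.25% − 4.6% = 8.650%
So the realized real rate is 8.650%.

8.650%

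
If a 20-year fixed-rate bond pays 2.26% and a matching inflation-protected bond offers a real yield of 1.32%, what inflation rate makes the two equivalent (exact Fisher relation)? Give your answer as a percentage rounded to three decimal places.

(1 + π) = (1 + i)/(1 + r) = 1.02260 / 1.01320 = 1.009278
Break-even inflation = 1.009278 − 1 → 0.928%.

0.928%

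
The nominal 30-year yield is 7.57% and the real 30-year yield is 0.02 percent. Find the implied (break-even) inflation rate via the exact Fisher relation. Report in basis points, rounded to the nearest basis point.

(1 + π) = (1 + i)/(1 + r) = 1.07570 / 1.00020 = 1.075485
Break-even inflation = 1.075485 − 1 → 755 basis points.

755 basis points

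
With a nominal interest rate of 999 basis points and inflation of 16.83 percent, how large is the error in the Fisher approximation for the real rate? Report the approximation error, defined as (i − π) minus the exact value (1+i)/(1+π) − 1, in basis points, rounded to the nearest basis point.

Approximate: r ≈ 9.990% − 16.830% = -6.8400%
Exact: (1 + 0.0999)/(1 + 0.1683) − 1 = -5.8547%
Error = -6.8400% − (-5.8547%) = -0.9853% → -99 basis points.

-99 basis points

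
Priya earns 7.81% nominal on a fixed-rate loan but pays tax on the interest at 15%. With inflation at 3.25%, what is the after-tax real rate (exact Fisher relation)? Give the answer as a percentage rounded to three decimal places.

3.282%

After-tax nominal return = 7.81% × (1 − 0.15) = 6.6385%.
1 + r = 1.066385 / 1.03250 = 1.032818
After-tax real rate = 1.032818 − 1 → 3.282%.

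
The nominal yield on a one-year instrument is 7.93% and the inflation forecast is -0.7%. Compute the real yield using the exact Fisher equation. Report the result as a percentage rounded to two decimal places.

8.69%

By the Fisher identity, 1 + r = (1 + i)/(1 + π).
1 + r = 1.07930 / 0.99300 = 1.086908
r = 1.086908 − 1 = 8.6908%, i.e. 8.69%.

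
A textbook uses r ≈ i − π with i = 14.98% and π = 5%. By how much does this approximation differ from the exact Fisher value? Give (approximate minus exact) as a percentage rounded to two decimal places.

0.48%

Approximate: r ≈ 14.980% − 5.000% = 9.9800%
Exact: (1 + 0.1498)/(1 + 0.0500) − 1 = 9.5048%
Error = 9.9800% − 9.5048% = 0.4752% → 0.48%.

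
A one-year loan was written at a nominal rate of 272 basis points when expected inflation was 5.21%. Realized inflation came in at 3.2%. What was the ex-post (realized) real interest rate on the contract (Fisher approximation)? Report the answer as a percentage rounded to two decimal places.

Ex-post: 2.72% − 3.2% = -0.480%
So the realized real rate is -0.48%.

-0.48%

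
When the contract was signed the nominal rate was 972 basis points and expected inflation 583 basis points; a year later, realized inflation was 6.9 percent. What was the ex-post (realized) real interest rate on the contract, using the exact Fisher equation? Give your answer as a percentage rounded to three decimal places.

2.638%

Ex-post: (1 + 0.0972)/(1 + 0.0690) − 1 = 2.6380%
So the realized real rate is 2.638%.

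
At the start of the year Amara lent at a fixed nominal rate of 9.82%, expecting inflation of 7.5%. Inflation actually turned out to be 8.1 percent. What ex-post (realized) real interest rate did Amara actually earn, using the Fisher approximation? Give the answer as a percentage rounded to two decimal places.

1.72%

Ex-post: 9.82% − 8.1% = 1.720%
So the realized real rate is 1.72%.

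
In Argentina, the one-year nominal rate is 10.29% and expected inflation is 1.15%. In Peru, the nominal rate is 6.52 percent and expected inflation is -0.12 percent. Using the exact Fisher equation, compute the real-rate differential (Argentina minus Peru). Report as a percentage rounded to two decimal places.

2.39%

Argentina: (1 + 0.1029)/(1 + 0.0115) − 1 = 9.0361%
Peru: (1 + 0.0652)/(1 − 0.0012) − 1 = 6.6480%
Differential = 9.0361% − 6.6480% = 2.3881% → 2.39%.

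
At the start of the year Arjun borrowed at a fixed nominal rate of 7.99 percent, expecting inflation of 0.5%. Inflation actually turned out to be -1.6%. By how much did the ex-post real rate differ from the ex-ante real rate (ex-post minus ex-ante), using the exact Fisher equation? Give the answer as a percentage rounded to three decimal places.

Ex-ante: (1 + 0.0799)/(1 + 0.0050) − 1 = 7.4527%
Ex-post: (1 + 0.0799)/(1 − 0.0160) − 1 = 9.7459%
Difference (ex-post − ex-ante) = 2.2932% → 2.293%.

2.293%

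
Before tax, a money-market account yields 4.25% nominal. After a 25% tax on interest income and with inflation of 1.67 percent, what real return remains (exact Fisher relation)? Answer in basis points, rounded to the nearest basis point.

149 basis points

After-tax nominal return = 4.25% × (1 − 0.25) = 3.1875%.
1 + r = 1.031875 / 1.01670 = 1.014926
After-tax real rate = 1.014926 − 1 → 149 basis points.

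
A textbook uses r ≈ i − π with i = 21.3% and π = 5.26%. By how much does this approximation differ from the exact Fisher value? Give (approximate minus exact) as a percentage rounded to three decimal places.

Approximate: r ≈ 21.300% − 5.260% = 16.0400%
Exact: (1 + 0.2130)/(1 + 0.0526) − 1 = 15.23846%
Error = 16.0400% − 15.23846% = 0.80154% → 0.802%.

0.802%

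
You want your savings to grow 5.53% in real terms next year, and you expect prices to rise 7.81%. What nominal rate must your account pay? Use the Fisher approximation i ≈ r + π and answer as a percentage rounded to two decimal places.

13.34%

i ≈ r + π = 5.53% + 7.81% = 13.34%.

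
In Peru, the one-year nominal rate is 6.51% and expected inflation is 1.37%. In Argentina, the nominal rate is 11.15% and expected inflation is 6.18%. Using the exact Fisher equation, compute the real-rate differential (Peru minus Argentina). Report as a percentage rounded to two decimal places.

0.39%

Peru: (1 + 0.0651)/(1 + 0.0137) − 1 = 5.0705%
Argentina: (1 + 0.1115)/(1 + 0.0618) − 1 = 4.6807%
Differential = 5.0705% − 4.6807% = 0.3898% → 0.39%.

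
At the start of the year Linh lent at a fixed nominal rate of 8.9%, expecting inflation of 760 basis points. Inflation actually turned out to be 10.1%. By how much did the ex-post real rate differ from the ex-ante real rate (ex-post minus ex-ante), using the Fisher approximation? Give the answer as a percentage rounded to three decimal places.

Ex-ante: 8.9% − 7.6% = 1.300%
Ex-post: 8.9% − 10.1% = -1.200%
Difference (ex-post − ex-ante) = -2.5000% → -2.500%.

-2.500%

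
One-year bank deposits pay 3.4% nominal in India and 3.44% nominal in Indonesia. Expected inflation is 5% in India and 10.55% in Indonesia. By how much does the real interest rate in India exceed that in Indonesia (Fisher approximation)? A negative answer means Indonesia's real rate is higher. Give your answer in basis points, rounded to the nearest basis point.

India: 3.4% − 5% = -1.600%
Indonesia: 3.44% − 10.55% = -7.110%
Differential = 5.510% → 551 basis points.

551 basis points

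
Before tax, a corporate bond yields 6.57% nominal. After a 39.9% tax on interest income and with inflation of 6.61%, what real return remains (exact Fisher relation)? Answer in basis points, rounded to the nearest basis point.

-250 basis points

After-tax nominal return = 6.57% × (1 − 0.399) = 3.94857%.
1 + r = 1.0394857 / 1.06610 = 0.975036
After-tax real rate = 0.975036 − 1 → -250 basis points.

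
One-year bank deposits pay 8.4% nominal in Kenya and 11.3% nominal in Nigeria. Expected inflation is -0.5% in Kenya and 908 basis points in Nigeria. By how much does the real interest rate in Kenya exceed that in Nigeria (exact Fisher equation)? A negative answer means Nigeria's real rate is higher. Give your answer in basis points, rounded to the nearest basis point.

691 basis points

Kenya: (1 + 0.0840)/(1 − 0.0050) − 1 = 8.9447%
Nigeria: (1 + 0.1130)/(1 + 0.0908) − 1 = 2.0352%
Differential = 8.9447% − 2.0352% = 6.9095% → 691 basis points.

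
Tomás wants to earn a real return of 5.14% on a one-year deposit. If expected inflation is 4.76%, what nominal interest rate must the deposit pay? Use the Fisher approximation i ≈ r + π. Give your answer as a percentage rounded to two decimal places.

9.90%

i ≈ r + π = 5.14% + 4.76% = 9.90%.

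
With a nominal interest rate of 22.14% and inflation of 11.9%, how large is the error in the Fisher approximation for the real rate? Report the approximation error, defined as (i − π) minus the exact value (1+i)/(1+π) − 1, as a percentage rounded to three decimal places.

1.089%

Approximate: r ≈ 22.140% − 11.900% = 10.2400%
Exact: (1 + 0.2214)/(1 + 0.1190) − 1 = 9.1510%
Error = 10.2400% − 9.1510% = 1.0890% → 1.089%.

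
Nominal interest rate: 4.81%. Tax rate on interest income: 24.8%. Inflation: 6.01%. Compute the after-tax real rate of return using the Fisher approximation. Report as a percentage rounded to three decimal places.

After-tax nominal return = 4.81% × (1 − 0.248) = 3.61712%.
r ≈ 3.61712% − 6.01% → -2.393%.

-2.393%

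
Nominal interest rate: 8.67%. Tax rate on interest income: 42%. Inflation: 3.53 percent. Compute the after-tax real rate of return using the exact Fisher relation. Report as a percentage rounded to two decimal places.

After-tax nominal return = 8.67% × (1 − 0.42) = 5.0286%.
1 + r = 1.050286 / 1.03530 = 1.014475
After-tax real rate = 1.014475 − 1 → 1.45%.

1.45%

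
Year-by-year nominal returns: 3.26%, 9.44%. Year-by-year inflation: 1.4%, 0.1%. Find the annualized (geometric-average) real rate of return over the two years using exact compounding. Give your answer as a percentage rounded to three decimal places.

Compound the nominal returns: 1.0326 × 1.0944 = 1.13007744.
Compound inflation: 1.0140 × 1.0010 = 1.01501400.
Deflate: 1.13007744 / 1.01501400 = 1.11336143.
Annualized real rate = 1.11336143^(1/2) − 1 = 5.5159% → 5.516%.

5.516%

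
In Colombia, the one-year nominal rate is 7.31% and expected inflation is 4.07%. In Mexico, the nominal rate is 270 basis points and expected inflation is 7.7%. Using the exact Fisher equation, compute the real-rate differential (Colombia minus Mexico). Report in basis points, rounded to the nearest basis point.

776 basis points

Colombia: (1 + 0.0731)/(1 + 0.0407) − 1 = 3.1133%
Mexico: (1 + 0.0270)/(1 + 0.0770) − 1 = -4.6425%
Differential = 3.1133% − (-4.6425%) = 7.7558% → 776 basis points.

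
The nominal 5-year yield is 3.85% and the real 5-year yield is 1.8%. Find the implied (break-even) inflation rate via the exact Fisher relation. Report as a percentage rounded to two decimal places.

2.01%

(1 + π) = (1 + i)/(1 + r) = 1.03850 / 1.01800 = 1.020138
Break-even inflation = 1.020138 − 1 → 2.01%.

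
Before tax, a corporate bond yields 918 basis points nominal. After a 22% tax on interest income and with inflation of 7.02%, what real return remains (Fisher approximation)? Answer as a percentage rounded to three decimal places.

After-tax nominal return = 9.18% × (1 − 0.22) = 7.1604%.
r ≈ 7.1604% − 7.02% → 0.140%.

0.140%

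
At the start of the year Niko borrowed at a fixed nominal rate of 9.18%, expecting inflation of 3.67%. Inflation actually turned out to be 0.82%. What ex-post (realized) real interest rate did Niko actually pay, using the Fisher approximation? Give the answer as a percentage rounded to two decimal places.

8.36%

Ex-post: 9.18% − 0.82% = 8.360%
So the realized real rate is 8.36%.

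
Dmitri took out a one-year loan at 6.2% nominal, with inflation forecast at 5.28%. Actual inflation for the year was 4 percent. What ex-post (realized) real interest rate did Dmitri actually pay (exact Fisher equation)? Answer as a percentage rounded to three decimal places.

2.115%

Ex-post: (1 + 0.0620)/(1 + 0.0400) − 1 = 2.1154%
So the realized real rate is 2.115%.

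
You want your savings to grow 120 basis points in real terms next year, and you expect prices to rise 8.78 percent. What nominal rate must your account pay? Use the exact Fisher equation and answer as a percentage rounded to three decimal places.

10.085%

(1 + i) = (1 + r)(1 + π) = 1.01200 × 1.08780 = 1.1008536
i = 1.1008536 − 1, so the required nominal rate is 10.085%.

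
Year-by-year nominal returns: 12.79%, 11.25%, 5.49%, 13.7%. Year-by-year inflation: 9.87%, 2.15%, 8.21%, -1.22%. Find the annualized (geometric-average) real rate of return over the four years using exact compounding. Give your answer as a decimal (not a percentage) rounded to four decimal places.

Nominal growth factor = 1.1279 × 1.1125 × 1.0549 × 1.1370 = 1.50502035
Price-level growth factor = 1.0987 × 1.0215 × 1.0821 × 0.9878 = 1.19964822
Real growth factor = 1.50502035 / 1.19964822 = 1.25455140
Annualized real rate = 1.25455140^(1/4) − 1 = 5.8332% → 0.0583.

0.0583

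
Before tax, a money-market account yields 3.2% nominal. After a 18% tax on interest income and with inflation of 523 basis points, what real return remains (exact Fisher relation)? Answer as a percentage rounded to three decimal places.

-2.476%

After-tax nominal return = 3.2% × (1 − 0.18) = 2.6240%.
1 + r = 1.02624 / 1.05230 = 0.9752352
After-tax real rate = 0.9752352 − 1 → -2.476%.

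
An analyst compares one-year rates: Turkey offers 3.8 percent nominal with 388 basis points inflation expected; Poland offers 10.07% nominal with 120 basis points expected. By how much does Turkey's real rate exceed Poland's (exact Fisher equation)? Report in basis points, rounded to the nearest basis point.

Turkey: (1 + 0.0380)/(1 + 0.0388) − 1 = -0.0770%
Poland: (1 + 0.1007)/(1 + 0.0120) − 1 = 8.7648%
Differential = -0.0770% − 8.7648% = -8.8418% → -884 basis points.

-884 basis points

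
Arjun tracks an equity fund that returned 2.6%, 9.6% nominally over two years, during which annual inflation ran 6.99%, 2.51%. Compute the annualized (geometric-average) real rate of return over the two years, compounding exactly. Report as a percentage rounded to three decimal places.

Compound the nominal returns: 1.0260 × 1.0960 = 1.12449600.
Compound inflation: 1.0699 × 1.0251 = 1.09675449.
Deflate: 1.12449600 / 1.09675449 = 1.02529418.
Annualized real rate = 1.02529418^(1/2) − 1 = 1.2568% → 1.257%.

1.257%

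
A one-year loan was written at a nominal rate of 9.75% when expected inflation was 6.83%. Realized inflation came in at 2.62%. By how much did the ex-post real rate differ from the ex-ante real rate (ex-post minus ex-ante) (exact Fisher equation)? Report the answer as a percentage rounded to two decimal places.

4.21%

Ex-ante: (1 + 0.0975)/(1 + 0.0683) − 1 = 2.7333%
Ex-post: (1 + 0.0975)/(1 + 0.0262) − 1 = 6.9480%
Difference (ex-post − ex-ante) = 4.2146% → 4.21%.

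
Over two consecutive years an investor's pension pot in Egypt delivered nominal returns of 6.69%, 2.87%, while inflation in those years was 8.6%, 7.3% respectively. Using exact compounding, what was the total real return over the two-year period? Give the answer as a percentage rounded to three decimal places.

-5.815%

Compound the nominal returns: 1.0669 × 1.0287 = 1.097520.
Compound inflation: 1.0860 × 1.0730 = 1.165278.
Deflate: 1.097520 / 1.165278 = 0.941853.
Total real return = 0.941853 − 1 → -5.815%.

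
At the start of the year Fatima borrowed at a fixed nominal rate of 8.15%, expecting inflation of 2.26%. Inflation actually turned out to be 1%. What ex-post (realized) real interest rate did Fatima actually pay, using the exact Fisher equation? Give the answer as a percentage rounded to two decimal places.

Ex-post: (1 + 0.0815)/(1 + 0.0100) − 1 = 7.0792%
So the realized real rate is 7.08%.

7.08%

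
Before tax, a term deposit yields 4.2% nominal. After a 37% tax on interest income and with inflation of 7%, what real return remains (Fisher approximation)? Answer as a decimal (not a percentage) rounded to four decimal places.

-0.0435

After-tax nominal return = 4.2% × (1 − 0.37) = 2.6460%.
r ≈ 2.6460% − 7% → -0.0435.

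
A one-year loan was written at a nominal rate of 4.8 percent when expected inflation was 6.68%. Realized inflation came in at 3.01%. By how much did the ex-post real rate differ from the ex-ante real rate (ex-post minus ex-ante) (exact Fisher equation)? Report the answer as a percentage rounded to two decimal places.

Ex-ante: (1 + 0.0480)/(1 + 0.0668) − 1 = -1.7623%
Ex-post: (1 + 0.0480)/(1 + 0.0301) − 1 = 1.7377%
Difference (ex-post − ex-ante) = 3.5000% → 3.50%.

3.50%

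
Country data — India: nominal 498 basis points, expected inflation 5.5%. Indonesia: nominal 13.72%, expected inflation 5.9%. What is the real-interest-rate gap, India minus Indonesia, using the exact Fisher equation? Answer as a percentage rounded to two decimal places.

India: (1 + 0.0498)/(1 + 0.0550) − 1 = -0.4929%
Indonesia: (1 + 0.1372)/(1 + 0.0590) − 1 = 7.3843%
Differential = -0.4929% − 7.3843% = -7.8772% → -7.88%.

-7.88%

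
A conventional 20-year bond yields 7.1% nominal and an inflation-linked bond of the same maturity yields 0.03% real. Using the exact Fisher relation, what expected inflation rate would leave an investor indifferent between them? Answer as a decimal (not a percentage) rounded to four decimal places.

(1 + π) = (1 + i)/(1 + r) = 1.07100 / 1.00030 = 1.070679
Break-even inflation = 1.070679 − 1 → 0.0707.

0.0707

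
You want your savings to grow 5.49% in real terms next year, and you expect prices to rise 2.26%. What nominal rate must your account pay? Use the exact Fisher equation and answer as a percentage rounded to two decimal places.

7.87%

(1 + i) = (1 + r)(1 + π) = 1.05490 × 1.02260 = 1.07874074
i = 1.07874074 − 1, so the required nominal rate is 7.87%.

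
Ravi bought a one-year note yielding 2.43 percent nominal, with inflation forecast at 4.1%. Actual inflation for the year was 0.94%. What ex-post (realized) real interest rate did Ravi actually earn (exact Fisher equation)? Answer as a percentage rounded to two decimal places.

1.48%

Ex-post: (1 + 0.0243)/(1 + 0.0094) − 1 = 1.4761%
So the realized real rate is 1.48%.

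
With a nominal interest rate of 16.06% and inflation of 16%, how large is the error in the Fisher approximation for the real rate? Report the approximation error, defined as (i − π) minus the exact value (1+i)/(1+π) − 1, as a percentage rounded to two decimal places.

Approximate: r ≈ 16.060% − 16.000% = 0.0600%
Exact: (1 + 0.1606)/(1 + 0.1600) − 1 = 0.0517%
Error = 0.0600% − 0.0517% = 0.0083% → 0.01%.

0.01%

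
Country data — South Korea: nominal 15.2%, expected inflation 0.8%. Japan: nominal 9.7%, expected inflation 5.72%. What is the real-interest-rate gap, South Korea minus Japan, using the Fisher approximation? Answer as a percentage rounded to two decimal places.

10.42%

South Korea: 15.2% − 0.8% = 14.400%
Japan: 9.7% − 5.72% = 3.980%
Differential = 10.420% → 10.42%.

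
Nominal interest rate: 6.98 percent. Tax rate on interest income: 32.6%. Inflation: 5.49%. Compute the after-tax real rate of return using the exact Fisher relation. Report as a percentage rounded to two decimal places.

-0.74%

After-tax nominal return = 6.98% × (1 − 0.326) = 4.70452%.
1 + r = 1.0470452 / 1.05490 = 0.992554
After-tax real rate = 0.992554 − 1 → -0.74%.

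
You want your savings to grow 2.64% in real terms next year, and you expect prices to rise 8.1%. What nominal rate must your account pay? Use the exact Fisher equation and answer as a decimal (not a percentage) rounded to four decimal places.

0.1095

(1 + i) = (1 + r)(1 + π) = 1.02640 × 1.08100 = 1.1095384
i = 1.1095384 − 1, so the required nominal rate is 0.1095.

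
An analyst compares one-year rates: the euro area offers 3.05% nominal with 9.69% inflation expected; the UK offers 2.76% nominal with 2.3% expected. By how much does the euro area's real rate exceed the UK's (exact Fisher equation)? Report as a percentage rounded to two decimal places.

-6.50%

The euro area: (1 + 0.0305)/(1 + 0.0969) − 1 = -6.0534%
The UK: (1 + 0.0276)/(1 + 0.0230) − 1 = 0.4497%
Differential = -6.0534% − 0.4497% = -6.5031% → -6.50%.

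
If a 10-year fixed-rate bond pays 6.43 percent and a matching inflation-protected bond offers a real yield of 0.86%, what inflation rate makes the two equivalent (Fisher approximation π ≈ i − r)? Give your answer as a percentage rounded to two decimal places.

π ≈ i − r = 6.43% − 0.86% → 5.57%.

5.57%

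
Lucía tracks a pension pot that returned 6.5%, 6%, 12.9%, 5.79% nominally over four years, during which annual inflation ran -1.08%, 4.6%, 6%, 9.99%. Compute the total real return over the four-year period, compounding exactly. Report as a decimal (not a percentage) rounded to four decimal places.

Nominal growth factor = 1.0650 × 1.0600 × 1.1290 × 1.0579 = 1.348323
Price-level growth factor = 0.9892 × 1.0460 × 1.0600 × 1.0999 = 1.206354
Real growth factor = 1.348323 / 1.206354 = 1.117684
Total real return = 1.117684 − 1 → 0.1177.

0.1177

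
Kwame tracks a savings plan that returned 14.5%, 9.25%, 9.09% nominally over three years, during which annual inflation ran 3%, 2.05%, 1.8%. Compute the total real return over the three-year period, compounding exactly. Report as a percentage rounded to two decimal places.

27.53%

Compound the nominal returns: 1.1450 × 1.0925 × 1.0909 = 1.364620.
Compound inflation: 1.0300 × 1.0205 × 1.0180 = 1.070035.
Deflate: 1.364620 / 1.070035 = 1.275304.
Total real return = 1.275304 − 1 → 27.53%.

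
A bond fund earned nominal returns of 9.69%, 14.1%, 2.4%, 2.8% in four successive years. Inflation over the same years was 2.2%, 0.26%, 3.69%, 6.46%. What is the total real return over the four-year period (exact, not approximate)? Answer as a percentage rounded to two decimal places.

Nominal growth factor = 1.0969 × 1.1410 × 1.0240 × 1.0280 = 1.317485
Price-level growth factor = 1.0220 × 1.0026 × 1.0369 × 1.0646 = 1.131102
Real growth factor = 1.317485 / 1.131102 = 1.164780
Total real return = 1.164780 − 1 → 16.48%.

16.48%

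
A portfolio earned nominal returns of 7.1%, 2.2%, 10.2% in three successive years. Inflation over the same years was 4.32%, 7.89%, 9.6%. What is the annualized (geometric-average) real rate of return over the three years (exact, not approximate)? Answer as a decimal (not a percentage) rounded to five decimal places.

-0.00745

Nominal growth factor = 1.0710 × 1.0220 × 1.1020 = 1.20620732
Price-level growth factor = 1.0432 × 1.0789 × 1.0960 = 1.23355729
Real growth factor = 1.20620732 / 1.23355729 = 0.97782837
Annualized real rate = 0.97782837^(1/3) − 1 = -0.7446% → -0.00745.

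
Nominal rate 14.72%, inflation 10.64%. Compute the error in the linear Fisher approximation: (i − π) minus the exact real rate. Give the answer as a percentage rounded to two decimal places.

Approximate: r ≈ 14.720% − 10.640% = 4.0800%
Exact: (1 + 0.1472)/(1 + 0.1064) − 1 = 3.6876%
Error = 4.0800% − 3.6876% = 0.3924% → 0.39%.

0.39%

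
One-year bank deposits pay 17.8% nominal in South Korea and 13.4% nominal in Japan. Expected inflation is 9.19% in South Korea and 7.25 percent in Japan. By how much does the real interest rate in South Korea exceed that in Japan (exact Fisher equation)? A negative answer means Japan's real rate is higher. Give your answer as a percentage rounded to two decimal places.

2.15%

South Korea: (1 + 0.1780)/(1 + 0.0919) − 1 = 7.8853%
Japan: (1 + 0.1340)/(1 + 0.0725) − 1 = 5.7343%
Differential = 7.8853% − 5.7343% = 2.1511% → 2.15%.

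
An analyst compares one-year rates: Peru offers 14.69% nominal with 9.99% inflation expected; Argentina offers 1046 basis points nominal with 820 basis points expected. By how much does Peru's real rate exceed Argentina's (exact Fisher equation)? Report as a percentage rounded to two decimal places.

2.18%

Peru: (1 + 0.1469)/(1 + 0.0999) − 1 = 4.2731%
Argentina: (1 + 0.1046)/(1 + 0.0820) − 1 = 2.0887%
Differential = 4.2731% − 2.0887% = 2.1844% → 2.18%.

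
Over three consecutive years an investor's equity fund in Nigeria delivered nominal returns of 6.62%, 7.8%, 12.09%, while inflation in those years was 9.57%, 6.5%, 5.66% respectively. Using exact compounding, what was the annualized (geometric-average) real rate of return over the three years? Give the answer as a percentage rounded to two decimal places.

Nominal growth factor = 1.0662 × 1.0780 × 1.1209 = 1.28832166
Price-level growth factor = 1.0957 × 1.0650 × 1.0566 = 1.23296820
Real growth factor = 1.28832166 / 1.23296820 = 1.04489447
Annualized real rate = 1.04489447^(1/3) − 1 = 1.4746% → 1.47%.

1.47%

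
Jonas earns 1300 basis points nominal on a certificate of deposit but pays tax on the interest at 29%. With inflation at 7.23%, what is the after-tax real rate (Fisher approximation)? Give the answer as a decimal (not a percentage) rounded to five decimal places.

After-tax nominal return = 13% × (1 − 0.29) = 9.2300%.
r ≈ 9.2300% − 7.23% → 0.02000.

0.02000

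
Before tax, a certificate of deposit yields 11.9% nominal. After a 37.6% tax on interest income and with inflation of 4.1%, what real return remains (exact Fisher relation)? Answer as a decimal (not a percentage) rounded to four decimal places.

After-tax nominal return = 11.9% × (1 − 0.376) = 7.4256%.
1 + r = 1.074256 / 1.04100 = 1.031946
After-tax real rate = 1.031946 − 1 → 0.0319.

0.0319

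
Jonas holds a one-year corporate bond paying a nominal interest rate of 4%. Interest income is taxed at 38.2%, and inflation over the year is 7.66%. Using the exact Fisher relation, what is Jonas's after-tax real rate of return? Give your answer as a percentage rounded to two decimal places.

-4.82%

After-tax nominal return = 4% × (1 − 0.382) = 2.4720%.
1 + r = 1.02472 / 1.07660 = 0.951811
After-tax real rate = 0.951811 − 1 → -4.82%.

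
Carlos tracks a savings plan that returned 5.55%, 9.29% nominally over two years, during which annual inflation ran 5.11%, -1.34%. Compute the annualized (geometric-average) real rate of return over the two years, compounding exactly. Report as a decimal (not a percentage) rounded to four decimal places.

Compound the nominal returns: 1.0555 × 1.0929 = 1.15355595.
Compound inflation: 1.0511 × 0.9866 = 1.03701526.
Deflate: 1.15355595 / 1.03701526 = 1.11238088.
Annualized real rate = 1.11238088^(1/2) − 1 = 5.4695% → 0.0547.

0.0547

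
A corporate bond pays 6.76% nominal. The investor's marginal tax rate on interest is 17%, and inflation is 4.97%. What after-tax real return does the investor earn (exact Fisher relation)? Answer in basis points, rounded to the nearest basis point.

61 basis points

After-tax nominal return = 6.76% × (1 − 0.17) = 5.6108%.
1 + r = 1.056108 / 1.04970 = 1.006105
After-tax real rate = 1.006105 − 1 → 61 basis points.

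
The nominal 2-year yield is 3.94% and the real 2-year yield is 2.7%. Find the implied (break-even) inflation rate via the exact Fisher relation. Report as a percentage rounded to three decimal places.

(1 + π) = (1 + i)/(1 + r) = 1.03940 / 1.02700 = 1.012074
Break-even inflation = 1.012074 − 1 → 1.207%.

1.207%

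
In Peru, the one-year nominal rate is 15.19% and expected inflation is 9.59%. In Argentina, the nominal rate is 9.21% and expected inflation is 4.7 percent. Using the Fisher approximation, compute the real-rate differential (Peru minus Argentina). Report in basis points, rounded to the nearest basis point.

109 basis points

Peru: 15.19% − 9.59% = 5.600%
Argentina: 9.21% − 4.7% = 4.510%
Differential = 1.090% → 109 basis points.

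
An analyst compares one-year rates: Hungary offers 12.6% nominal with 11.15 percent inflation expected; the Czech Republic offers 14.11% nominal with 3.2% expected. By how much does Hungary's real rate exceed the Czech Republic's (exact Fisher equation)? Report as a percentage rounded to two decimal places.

-9.27%

Hungary: (1 + 0.1260)/(1 + 0.1115) − 1 = 1.3045%
The Czech Republic: (1 + 0.1411)/(1 + 0.0320) − 1 = 10.5717%
Differential = 1.3045% − 10.5717% = -9.2672% → -9.27%.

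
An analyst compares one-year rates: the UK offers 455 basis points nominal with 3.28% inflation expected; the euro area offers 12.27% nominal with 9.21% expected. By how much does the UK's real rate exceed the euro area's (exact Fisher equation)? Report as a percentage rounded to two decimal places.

The UK: (1 + 0.0455)/(1 + 0.0328) − 1 = 1.2297%
The euro area: (1 + 0.1227)/(1 + 0.0921) − 1 = 2.8019%
Differential = 1.2297% − 2.8019% = -1.5723% → -1.57%.

-1.57%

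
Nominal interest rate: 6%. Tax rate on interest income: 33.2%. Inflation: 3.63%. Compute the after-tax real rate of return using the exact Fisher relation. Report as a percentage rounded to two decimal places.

After-tax nominal return = 6% × (1 − 0.332) = 4.0080%.
1 + r = 1.04008 / 1.03630 = 1.003648
After-tax real rate = 1.003648 − 1 → 0.36%.

0.36%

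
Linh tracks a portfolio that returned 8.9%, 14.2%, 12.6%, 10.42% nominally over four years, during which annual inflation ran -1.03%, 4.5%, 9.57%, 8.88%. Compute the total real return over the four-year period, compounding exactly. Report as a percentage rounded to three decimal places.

25.320%

Compound the nominal returns: 1.0890 × 1.1420 × 1.1260 × 1.1042 = 1.546251.
Compound inflation: 0.9897 × 1.0450 × 1.0957 × 1.0888 = 1.233842.
Deflate: 1.546251 / 1.233842 = 1.253200.
Total real return = 1.253200 − 1 → 25.320%.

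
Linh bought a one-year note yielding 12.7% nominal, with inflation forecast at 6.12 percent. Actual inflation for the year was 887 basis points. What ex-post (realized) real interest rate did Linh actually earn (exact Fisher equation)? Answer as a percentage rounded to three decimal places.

Ex-post: (1 + 0.1270)/(1 + 0.0887) − 1 = 3.5180%
So the realized real rate is 3.518%.

3.518%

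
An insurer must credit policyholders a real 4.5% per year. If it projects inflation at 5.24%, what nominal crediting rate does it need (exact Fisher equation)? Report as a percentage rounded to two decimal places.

9.98%

(1 + i) = (1 + r)(1 + π) = 1.04500 × 1.05240 = 1.099758
i = 1.099758 − 1, so the required nominal rate is 9.98%.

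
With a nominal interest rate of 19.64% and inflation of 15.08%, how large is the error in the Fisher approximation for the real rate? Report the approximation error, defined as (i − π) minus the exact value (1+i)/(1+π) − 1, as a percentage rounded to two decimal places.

0.60%

Approximate: r ≈ 19.640% − 15.080% = 4.5600%
Exact: (1 + 0.1964)/(1 + 0.1508) − 1 = 3.9625%
Error = 4.5600% − 3.9625% = 0.5975% → 0.60%.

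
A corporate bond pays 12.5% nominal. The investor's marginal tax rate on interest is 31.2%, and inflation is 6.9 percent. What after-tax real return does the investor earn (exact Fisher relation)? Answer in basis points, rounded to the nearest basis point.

159 basis points

After-tax nominal return = 12.5% × (1 − 0.312) = 8.6000%.
1 + r = 1.08600 / 1.06900 = 1.015903
After-tax real rate = 1.015903 − 1 → 159 basis points.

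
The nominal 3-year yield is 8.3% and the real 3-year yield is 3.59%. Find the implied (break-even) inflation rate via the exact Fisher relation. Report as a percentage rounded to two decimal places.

(1 + π) = (1 + i)/(1 + r) = 1.08300 / 1.03590 = 1.045468
Break-even inflation = 1.045468 − 1 → 4.55%.

4.55%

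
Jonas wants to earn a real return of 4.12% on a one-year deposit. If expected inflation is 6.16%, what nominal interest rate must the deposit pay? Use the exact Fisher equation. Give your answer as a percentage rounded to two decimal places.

10.53%

(1 + i) = (1 + r)(1 + π) = 1.04120 × 1.06160 = 1.10533792
i = 1.10533792 − 1, so the required nominal rate is 10.53%.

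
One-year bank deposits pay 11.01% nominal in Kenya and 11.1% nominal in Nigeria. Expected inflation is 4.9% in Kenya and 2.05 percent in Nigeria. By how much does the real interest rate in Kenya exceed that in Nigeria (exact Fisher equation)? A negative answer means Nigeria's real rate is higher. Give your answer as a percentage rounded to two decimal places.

-3.04%

Kenya: (1 + 0.1101)/(1 + 0.0490) − 1 = 5.8246%
Nigeria: (1 + 0.1110)/(1 + 0.0205) − 1 = 8.8682%
Differential = 5.8246% − 8.8682% = -3.0436% → -3.04%.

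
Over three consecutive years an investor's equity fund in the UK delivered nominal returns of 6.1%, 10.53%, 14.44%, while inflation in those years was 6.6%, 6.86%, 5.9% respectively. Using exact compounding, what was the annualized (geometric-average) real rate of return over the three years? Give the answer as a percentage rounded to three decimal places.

Compound the nominal returns: 1.0610 × 1.1053 × 1.1444 = 1.34206454.
Compound inflation: 1.0660 × 1.0686 × 1.0590 = 1.20633613.
Deflate: 1.34206454 / 1.20633613 = 1.11251293.
Annualized real rate = 1.11251293^(1/3) − 1 = 3.6180% → 3.618%.

3.618%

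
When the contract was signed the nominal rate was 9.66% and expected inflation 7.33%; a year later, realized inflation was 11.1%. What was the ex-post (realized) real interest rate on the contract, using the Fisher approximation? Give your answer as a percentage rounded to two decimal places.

Ex-post: 9.66% − 11.1% = -1.440%
So the realized real rate is -1.44%.

-1.44%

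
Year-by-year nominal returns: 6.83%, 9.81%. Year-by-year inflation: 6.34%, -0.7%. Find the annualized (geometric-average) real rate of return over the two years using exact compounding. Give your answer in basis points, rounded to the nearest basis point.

Compound the nominal returns: 1.0683 × 1.0981 = 1.17310023.
Compound inflation: 1.0634 × 0.9930 = 1.05595620.
Deflate: 1.17310023 / 1.05595620 = 1.11093645.
Annualized real rate = 1.11093645^(1/2) − 1 = 5.4010% → 540 basis points.

540 basis points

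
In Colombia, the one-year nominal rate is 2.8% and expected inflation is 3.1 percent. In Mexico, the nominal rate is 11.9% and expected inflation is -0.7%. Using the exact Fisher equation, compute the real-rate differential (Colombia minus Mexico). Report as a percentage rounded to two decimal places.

Colombia: (1 + 0.0280)/(1 + 0.0310) − 1 = -0.2910%
Mexico: (1 + 0.1190)/(1 − 0.0070) − 1 = 12.6888%
Differential = -0.2910% − 12.6888% = -12.9798% → -12.98%.

-12.98%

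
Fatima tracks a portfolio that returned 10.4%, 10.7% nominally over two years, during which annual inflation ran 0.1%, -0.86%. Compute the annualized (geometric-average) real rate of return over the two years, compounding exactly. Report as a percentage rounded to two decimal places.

10.97%

Compound the nominal returns: 1.1040 × 1.1070 = 1.22212800.
Compound inflation: 1.0010 × 0.9914 = 0.99239140.
Deflate: 1.22212800 / 0.99239140 = 1.23149798.
Annualized real rate = 1.23149798^(1/2) − 1 = 10.9729% → 10.97%.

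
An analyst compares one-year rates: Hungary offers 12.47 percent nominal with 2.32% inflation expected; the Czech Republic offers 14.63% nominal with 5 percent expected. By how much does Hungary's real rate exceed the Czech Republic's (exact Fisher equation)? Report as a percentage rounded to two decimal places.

0.75%

Hungary: (1 + 0.1247)/(1 + 0.0232) − 1 = 9.9199%
The Czech Republic: (1 + 0.1463)/(1 + 0.0500) − 1 = 9.1714%
Differential = 9.9199% − 9.1714% = 0.7484% → 0.75%.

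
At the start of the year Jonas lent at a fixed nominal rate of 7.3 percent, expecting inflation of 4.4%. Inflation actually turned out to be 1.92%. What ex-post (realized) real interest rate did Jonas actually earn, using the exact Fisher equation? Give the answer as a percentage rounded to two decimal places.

5.28%

Ex-post: (1 + 0.0730)/(1 + 0.0192) − 1 = 5.2786%
So the realized real rate is 5.28%.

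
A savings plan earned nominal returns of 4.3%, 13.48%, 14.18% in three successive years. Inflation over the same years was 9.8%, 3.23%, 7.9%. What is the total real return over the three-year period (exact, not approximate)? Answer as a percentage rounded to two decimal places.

Nominal growth factor = 1.0430 × 1.1348 × 1.1418 = 1.351430
Price-level growth factor = 1.0980 × 1.0323 × 1.0790 = 1.223009
Real growth factor = 1.351430 / 1.223009 = 1.105004
Total real return = 1.105004 − 1 → 10.50%.

10.50%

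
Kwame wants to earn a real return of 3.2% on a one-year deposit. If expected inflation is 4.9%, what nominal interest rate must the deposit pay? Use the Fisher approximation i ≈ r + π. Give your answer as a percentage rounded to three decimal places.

8.100%

i ≈ r + π = 3.2% + 4.9% = 8.100%.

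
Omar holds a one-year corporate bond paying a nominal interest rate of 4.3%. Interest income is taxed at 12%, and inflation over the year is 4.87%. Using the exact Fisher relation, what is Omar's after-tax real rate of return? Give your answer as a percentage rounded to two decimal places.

-1.04%

After-tax nominal return = 4.3% × (1 − 0.12) = 3.7840%.
1 + r = 1.03784 / 1.04870 = 0.989644
After-tax real rate = 0.989644 − 1 → -1.04%.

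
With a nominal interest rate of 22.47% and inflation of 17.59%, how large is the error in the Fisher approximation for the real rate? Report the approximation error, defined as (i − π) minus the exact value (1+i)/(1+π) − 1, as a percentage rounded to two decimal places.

Approximate: r ≈ 22.470% − 17.590% = 4.8800%
Exact: (1 + 0.2247)/(1 + 0.1759) − 1 = 4.1500%
Error = 4.8800% − 4.1500% = 0.7300% → 0.73%.

0.73%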